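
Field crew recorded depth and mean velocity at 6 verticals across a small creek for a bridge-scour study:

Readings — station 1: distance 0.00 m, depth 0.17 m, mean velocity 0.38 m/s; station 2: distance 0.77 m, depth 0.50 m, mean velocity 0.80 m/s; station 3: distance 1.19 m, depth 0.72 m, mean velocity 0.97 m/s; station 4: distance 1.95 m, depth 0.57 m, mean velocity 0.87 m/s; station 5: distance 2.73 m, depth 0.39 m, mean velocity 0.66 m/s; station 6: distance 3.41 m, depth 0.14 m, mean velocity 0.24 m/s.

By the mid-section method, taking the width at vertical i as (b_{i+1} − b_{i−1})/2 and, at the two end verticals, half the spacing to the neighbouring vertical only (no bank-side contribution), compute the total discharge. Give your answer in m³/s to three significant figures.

w_1 = (0.77 − 0.00)/2 = 0.385 m; q_1 = 0.38 × 0.17 × 0.385 = 0.02487 m³/s
w_2 = (1.19 − 0.00)/2 = 0.595 m; q_2 = 0.80 × 0.50 × 0.595 = 0.2380 m³/s
w_3 = (1.95 − 0.77)/2 = 0.59 m; q_3 = 0.97 × 0.72 × 0.59 = 0.4121 m³/s
w_4 = (2.73 − 1.19)/2 = 0.77 m; q_4 = 0.87 × 0.57 × 0.77 = 0.3818 m³/s
w_5 = (3.41 − 1.95)/2 = 0.73 m; q_5 = 0.66 × 0.39 × 0.73 = 0.1879 m³/s
w_6 = (3.41 − 2.73)/2 = 0.34 m; q_6 = 0.24 × 0.14 × 0.34 = 0.01142 m³/s
Q = Σ qᵢ = 1.256 m³/s

1.26 m³/s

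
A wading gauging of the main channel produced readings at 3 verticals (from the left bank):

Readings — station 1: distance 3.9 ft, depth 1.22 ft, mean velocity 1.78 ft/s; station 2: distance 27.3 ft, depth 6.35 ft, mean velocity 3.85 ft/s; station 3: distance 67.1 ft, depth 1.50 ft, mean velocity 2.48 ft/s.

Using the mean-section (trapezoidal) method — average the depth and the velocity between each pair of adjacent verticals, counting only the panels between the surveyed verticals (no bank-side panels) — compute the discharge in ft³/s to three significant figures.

744 ft³/s

Panel 1-2: Δb = 23.4 ft, d̄ = (1.22+6.35)/2 = 3.785, v̄ = (1.78+3.85)/2 = 2.815 → q = 23.4×3.785×2.815 = 249.3 ft³/s
Panel 2-3: Δb = 39.8 ft, d̄ = (6.35+1.50)/2 = 3.925, v̄ = (3.85+2.48)/2 = 3.165 → q = 39.8×3.925×3.165 = 494.4 ft³/s
Q = Σ q = 743.7 ft³/s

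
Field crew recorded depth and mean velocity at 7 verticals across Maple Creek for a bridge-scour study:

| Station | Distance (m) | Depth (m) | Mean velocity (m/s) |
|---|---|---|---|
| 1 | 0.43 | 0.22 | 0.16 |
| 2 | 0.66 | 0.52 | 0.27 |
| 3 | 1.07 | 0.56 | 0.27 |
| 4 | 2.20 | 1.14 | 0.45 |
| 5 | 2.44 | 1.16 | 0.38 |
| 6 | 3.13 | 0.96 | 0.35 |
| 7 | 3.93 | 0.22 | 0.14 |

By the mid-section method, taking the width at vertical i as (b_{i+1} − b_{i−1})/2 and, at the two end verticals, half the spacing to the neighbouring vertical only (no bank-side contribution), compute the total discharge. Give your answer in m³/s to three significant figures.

0.984 m³/s

w_1 = (0.66 − 0.43)/2 = 0.115 m; q_1 = 0.16 × 0.22 × 0.115 = 0.004048 m³/s
w_2 = (1.07 − 0.43)/2 = 0.32 m; q_2 = 0.27 × 0.52 × 0.32 = 0.04493 m³/s
w_3 = (2.20 − 0.66)/2 = 0.77 m; q_3 = 0.27 × 0.56 × 0.77 = 0.1164 m³/s
w_4 = (2.44 − 1.07)/2 = 0.685 m; q_4 = 0.45 × 1.14 × 0.685 = 0.3514 m³/s
w_5 = (3.13 − 2.20)/2 = 0.465 m; q_5 = 0.38 × 1.16 × 0.465 = 0.2050 m³/s
w_6 = (3.93 − 2.44)/2 = 0.745 m; q_6 = 0.35 × 0.96 × 0.745 = 0.2503 m³/s
w_7 = (3.93 − 3.13)/2 = 0.4 m; q_7 = 0.14 × 0.22 × 0.4 = 0.01232 m³/s
Q = Σ qᵢ = 0.9844 m³/s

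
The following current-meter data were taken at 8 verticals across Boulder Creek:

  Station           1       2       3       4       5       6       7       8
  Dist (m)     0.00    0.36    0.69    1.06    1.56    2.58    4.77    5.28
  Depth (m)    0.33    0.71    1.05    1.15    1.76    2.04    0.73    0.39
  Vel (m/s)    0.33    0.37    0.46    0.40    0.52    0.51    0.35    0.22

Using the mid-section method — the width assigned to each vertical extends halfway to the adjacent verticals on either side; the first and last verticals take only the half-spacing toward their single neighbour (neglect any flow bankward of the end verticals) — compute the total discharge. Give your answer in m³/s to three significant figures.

3.21 m³/s

w_1 = (0.36 − 0.00)/2 = 0.18 m; q_1 = 0.33 × 0.33 × 0.18 = 0.01960 m³/s
w_2 = (0.69 − 0.00)/2 = 0.345 m; q_2 = 0.37 × 0.71 × 0.345 = 0.09063 m³/s
w_3 = (1.06 − 0.36)/2 = 0.35 m; q_3 = 0.46 × 1.05 × 0.35 = 0.1691 m³/s
w_4 = (1.56 − 0.69)/2 = 0.435 m; q_4 = 0.40 × 1.15 × 0.435 = 0.2001 m³/s
w_5 = (2.58 − 1.06)/2 = 0.76 m; q_5 = 0.52 × 1.76 × 0.76 = 0.6956 m³/s
w_6 = (4.77 − 1.56)/2 = 1.605 m; q_6 = 0.51 × 2.04 × 1.605 = 1.670 m³/s
w_7 = (5.28 − 2.58)/2 = 1.35 m; q_7 = 0.35 × 0.73 × 1.35 = 0.3449 m³/s
w_8 = (5.28 − 4.77)/2 = 0.255 m; q_8 = 0.22 × 0.39 × 0.255 = 0.02188 m³/s
Q = Σ qᵢ = 3.212 m³/s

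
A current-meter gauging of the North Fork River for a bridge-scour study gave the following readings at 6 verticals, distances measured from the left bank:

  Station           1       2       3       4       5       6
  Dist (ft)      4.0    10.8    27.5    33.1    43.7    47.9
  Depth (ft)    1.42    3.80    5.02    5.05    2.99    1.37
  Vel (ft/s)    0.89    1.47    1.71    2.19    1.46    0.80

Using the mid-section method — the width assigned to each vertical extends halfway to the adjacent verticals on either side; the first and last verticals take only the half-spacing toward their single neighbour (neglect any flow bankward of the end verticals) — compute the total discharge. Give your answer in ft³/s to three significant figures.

w_1 = (10.8 − 4.0)/2 = 3.4 ft; q_1 = 0.89 × 1.42 × 3.4 = 4.297 ft³/s
w_2 = (27.5 − 4.0)/2 = 11.75 ft; q_2 = 1.47 × 3.80 × 11.75 = 65.64 ft³/s
w_3 = (33.1 − 10.8)/2 = 11.15 ft; q_3 = 1.71 × 5.02 × 11.15 = 95.71 ft³/s
w_4 = (43.7 − 27.5)/2 = 8.1 ft; q_4 = 2.19 × 5.05 × 8.1 = 89.58 ft³/s
w_5 = (47.9 − 33.1)/2 = 7.4 ft; q_5 = 1.46 × 2.99 × 7.4 = 32.30 ft³/s
w_6 = (47.9 − 43.7)/2 = 2.1 ft; q_6 = 0.80 × 1.37 × 2.1 = 2.302 ft³/s
Q = Σ qᵢ = 289.8 ft³/s

290 ft³/s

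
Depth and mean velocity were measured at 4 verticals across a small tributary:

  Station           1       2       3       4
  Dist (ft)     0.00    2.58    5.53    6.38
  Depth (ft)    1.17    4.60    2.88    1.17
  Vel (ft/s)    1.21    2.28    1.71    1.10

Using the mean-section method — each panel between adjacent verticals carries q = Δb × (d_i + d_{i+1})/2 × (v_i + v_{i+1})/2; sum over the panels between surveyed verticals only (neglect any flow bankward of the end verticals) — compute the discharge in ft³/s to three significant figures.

Panel 1-2: Δb = 2.58 ft, d̄ = (1.17+4.60)/2 = 2.885, v̄ = (1.21+2.28)/2 = 1.745 → q = 2.58×2.885×1.745 = 12.99 ft³/s
Panel 2-3: Δb = 2.95 ft, d̄ = (4.60+2.88)/2 = 3.74, v̄ = (2.28+1.71)/2 = 1.995 → q = 2.95×3.74×1.995 = 22.01 ft³/s
Panel 3-4: Δb = 0.85 ft, d̄ = (2.88+1.17)/2 = 2.025, v̄ = (1.71+1.10)/2 = 1.405 → q = 0.85×2.025×1.405 = 2.418 ft³/s
Q = Σ q = 37.42 ft³/s

37.4 ft³/s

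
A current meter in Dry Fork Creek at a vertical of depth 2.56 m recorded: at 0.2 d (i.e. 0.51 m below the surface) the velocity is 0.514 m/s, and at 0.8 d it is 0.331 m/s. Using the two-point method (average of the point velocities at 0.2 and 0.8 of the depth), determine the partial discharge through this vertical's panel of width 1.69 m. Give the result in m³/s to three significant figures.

v̄ = (0.514 + 0.331) / 2 = 0.4225 m/s
q = v̄ × d × w = 0.4225 × 2.56 × 1.69 = 1.828 m³/s

1.83 m³/s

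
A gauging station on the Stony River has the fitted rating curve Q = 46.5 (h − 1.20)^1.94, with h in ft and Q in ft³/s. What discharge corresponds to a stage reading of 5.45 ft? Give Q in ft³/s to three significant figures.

770 ft³/s

Q = 46.5 × (5.45 − 1.20)^1.94 = 46.5 × 4.25^1.94 = 770.1 ft³/s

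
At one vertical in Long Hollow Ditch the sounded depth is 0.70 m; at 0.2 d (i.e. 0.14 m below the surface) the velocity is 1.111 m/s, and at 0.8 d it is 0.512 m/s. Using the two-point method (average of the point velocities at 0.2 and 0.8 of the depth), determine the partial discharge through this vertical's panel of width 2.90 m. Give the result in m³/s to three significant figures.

1.65 m³/s

v̄ = (1.111 + 0.512) / 2 = 0.8115 m/s
q = v̄ × d × w = 0.8115 × 0.70 × 2.90 = 1.647 m³/s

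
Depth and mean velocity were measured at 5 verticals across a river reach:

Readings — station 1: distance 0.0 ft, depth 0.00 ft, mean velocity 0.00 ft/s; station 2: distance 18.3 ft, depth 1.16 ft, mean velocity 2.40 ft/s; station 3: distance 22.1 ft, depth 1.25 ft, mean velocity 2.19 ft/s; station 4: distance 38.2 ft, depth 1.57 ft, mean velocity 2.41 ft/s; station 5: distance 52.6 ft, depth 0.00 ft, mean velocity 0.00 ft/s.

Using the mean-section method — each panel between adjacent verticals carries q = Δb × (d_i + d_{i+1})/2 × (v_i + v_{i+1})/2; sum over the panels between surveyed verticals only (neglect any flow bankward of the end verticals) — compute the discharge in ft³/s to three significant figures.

89.1 ft³/s

Panel 1-2: Δb = 18.3 ft, d̄ = (0.00+1.16)/2 = 0.58, v̄ = (0.00+2.40)/2 = 1.2 → q = 18.3×0.58×1.2 = 12.74 ft³/s
Panel 2-3: Δb = 3.8 ft, d̄ = (1.16+1.25)/2 = 1.205, v̄ = (2.40+2.19)/2 = 2.295 → q = 3.8×1.205×2.295 = 10.51 ft³/s
Panel 3-4: Δb = 16.1 ft, d̄ = (1.25+1.57)/2 = 1.41, v̄ = (2.19+2.41)/2 = 2.3 → q = 16.1×1.41×2.3 = 52.21 ft³/s
Panel 4-5: Δb = 14.4 ft, d̄ = (1.57+0.00)/2 = 0.785, v̄ = (2.41+0.00)/2 = 1.205 → q = 14.4×0.785×1.205 = 13.62 ft³/s
Q = Σ q = 89.08 ft³/s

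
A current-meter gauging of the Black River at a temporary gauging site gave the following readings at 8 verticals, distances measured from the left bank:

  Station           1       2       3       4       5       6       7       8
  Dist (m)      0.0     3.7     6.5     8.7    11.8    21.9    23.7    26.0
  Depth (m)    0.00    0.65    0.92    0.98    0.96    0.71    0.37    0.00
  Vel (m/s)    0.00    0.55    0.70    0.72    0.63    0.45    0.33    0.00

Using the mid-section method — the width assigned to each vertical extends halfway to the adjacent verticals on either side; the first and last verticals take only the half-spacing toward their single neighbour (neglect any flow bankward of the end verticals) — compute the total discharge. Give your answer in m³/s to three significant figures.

10.8 m³/s

w_2 = (6.5 − 0.0)/2 = 3.25 m; q_2 = 0.55 × 0.65 × 3.25 = 1.162 m³/s
w_3 = (8.7 − 3.7)/2 = 2.5 m; q_3 = 0.70 × 0.92 × 2.5 = 1.610 m³/s
w_4 = (11.8 − 6.5)/2 = 2.65 m; q_4 = 0.72 × 0.98 × 2.65 = 1.870 m³/s
w_5 = (21.9 − 8.7)/2 = 6.6 m; q_5 = 0.63 × 0.96 × 6.6 = 3.992 m³/s
w_6 = (23.7 − 11.8)/2 = 5.95 m; q_6 = 0.45 × 0.71 × 5.95 = 1.901 m³/s
w_7 = (26.0 − 21.9)/2 = 2.05 m; q_7 = 0.33 × 0.37 × 2.05 = 0.2503 m³/s
Stations 1, 8 contribute zero (depth or velocity is 0).
Q = Σ qᵢ = 10.78 m³/s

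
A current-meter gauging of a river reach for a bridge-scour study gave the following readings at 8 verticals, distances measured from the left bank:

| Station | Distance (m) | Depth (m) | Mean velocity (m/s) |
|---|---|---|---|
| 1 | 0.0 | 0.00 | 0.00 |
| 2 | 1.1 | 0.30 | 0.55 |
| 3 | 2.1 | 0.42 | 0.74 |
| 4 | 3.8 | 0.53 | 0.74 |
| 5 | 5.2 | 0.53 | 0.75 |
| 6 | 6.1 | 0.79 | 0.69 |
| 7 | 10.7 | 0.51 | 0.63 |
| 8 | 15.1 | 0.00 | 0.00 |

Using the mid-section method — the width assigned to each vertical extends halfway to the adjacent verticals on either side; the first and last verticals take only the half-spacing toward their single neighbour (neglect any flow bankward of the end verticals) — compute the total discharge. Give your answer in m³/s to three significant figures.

4.60 m³/s

w_2 = (2.1 − 0.0)/2 = 1.05 m; q_2 = 0.55 × 0.30 × 1.05 = 0.1733 m³/s
w_3 = (3.8 − 1.1)/2 = 1.35 m; q_3 = 0.74 × 0.42 × 1.35 = 0.4196 m³/s
w_4 = (5.2 − 2.1)/2 = 1.55 m; q_4 = 0.74 × 0.53 × 1.55 = 0.6079 m³/s
w_5 = (6.1 − 3.8)/2 = 1.15 m; q_5 = 0.75 × 0.53 × 1.15 = 0.4571 m³/s
w_6 = (10.7 − 5.2)/2 = 2.75 m; q_6 = 0.69 × 0.79 × 2.75 = 1.499 m³/s
w_7 = (15.1 − 6.1)/2 = 4.5 m; q_7 = 0.63 × 0.51 × 4.5 = 1.446 m³/s
Stations 1, 8 contribute zero (depth or velocity is 0).
Q = Σ qᵢ = 4.603 m³/s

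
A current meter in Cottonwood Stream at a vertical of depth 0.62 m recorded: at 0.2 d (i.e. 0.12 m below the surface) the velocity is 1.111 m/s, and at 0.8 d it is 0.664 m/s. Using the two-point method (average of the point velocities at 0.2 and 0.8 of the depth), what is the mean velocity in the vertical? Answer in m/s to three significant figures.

v̄ = (1.111 + 0.664) / 2 = 0.8875 m/s

0.888 m/s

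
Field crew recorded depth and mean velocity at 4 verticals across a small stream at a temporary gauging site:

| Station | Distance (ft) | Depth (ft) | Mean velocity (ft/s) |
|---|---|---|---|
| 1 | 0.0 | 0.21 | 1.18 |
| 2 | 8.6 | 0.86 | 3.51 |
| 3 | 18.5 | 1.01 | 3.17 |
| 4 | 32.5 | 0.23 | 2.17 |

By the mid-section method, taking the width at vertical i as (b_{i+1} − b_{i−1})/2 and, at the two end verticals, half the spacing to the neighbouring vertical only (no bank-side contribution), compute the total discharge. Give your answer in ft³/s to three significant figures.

70.7 ft³/s

w_1 = (8.6 − 0.0)/2 = 4.3 ft; q_1 = 1.18 × 0.21 × 4.3 = 1.066 ft³/s
w_2 = (18.5 − 0.0)/2 = 9.25 ft; q_2 = 3.51 × 0.86 × 9.25 = 27.92 ft³/s
w_3 = (32.5 − 8.6)/2 = 11.95 ft; q_3 = 3.17 × 1.01 × 11.95 = 38.26 ft³/s
w_4 = (32.5 − 18.5)/2 = 7 ft; q_4 = 2.17 × 0.23 × 7 = 3.494 ft³/s
Q = Σ qᵢ = 70.74 ft³/s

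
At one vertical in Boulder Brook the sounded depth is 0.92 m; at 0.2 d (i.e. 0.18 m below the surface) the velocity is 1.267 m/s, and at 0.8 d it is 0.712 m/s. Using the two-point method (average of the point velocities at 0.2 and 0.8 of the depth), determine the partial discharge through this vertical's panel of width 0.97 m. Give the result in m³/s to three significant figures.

0.883 m³/s

v̄ = (1.267 + 0.712) / 2 = 0.9895 m/s
q = v̄ × d × w = 0.9895 × 0.92 × 0.97 = 0.8830 m³/s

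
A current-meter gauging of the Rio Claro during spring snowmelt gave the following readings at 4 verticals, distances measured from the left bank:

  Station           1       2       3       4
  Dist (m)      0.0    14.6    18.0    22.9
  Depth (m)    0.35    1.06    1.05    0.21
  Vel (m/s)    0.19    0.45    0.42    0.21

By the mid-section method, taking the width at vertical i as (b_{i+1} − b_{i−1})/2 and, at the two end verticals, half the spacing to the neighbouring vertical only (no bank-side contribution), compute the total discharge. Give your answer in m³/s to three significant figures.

6.72 m³/s

w_1 = (14.6 − 0.0)/2 = 7.3 m; q_1 = 0.19 × 0.35 × 7.3 = 0.4855 m³/s
w_2 = (18.0 − 0.0)/2 = 9 m; q_2 = 0.45 × 1.06 × 9 = 4.293 m³/s
w_3 = (22.9 − 14.6)/2 = 4.15 m; q_3 = 0.42 × 1.05 × 4.15 = 1.830 m³/s
w_4 = (22.9 − 18.0)/2 = 2.45 m; q_4 = 0.21 × 0.21 × 2.45 = 0.1080 m³/s
Q = Σ qᵢ = 6.717 m³/s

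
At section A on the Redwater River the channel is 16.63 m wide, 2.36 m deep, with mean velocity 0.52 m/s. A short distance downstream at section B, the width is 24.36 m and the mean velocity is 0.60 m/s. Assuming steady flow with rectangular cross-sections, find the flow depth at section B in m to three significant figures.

1.40 m

Q = A₁V₁ = (16.63×2.36) × 0.52 = 20.41 m³/s
d₂ = Q/(b₂ V₂) = 20.41/(24.36×0.60) = 1.396 m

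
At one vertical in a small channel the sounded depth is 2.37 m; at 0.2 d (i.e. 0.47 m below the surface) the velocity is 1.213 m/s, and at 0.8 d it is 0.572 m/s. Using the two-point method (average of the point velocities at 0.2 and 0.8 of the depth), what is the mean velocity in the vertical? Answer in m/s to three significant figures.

v̄ = (1.213 + 0.572) / 2 = 0.8925 m/s

0.893 m/s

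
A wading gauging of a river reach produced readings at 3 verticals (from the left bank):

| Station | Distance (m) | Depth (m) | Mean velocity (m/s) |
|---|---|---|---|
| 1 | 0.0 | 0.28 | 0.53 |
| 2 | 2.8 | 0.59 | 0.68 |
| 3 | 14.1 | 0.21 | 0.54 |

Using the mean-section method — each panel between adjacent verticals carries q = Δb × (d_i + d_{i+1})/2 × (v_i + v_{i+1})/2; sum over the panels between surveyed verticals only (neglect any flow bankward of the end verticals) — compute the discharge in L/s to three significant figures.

Panel 1-2: Δb = 2.8 m, d̄ = (0.28+0.59)/2 = 0.435, v̄ = (0.53+0.68)/2 = 0.605 → q = 2.8×0.435×0.605 = 0.7369 m³/s
Panel 2-3: Δb = 11.3 m, d̄ = (0.59+0.21)/2 = 0.4, v̄ = (0.68+0.54)/2 = 0.61 → q = 11.3×0.4×0.61 = 2.757 m³/s
Q = Σ q = 3.494 m³/s
= 3.494 × 1000 = 3494 L/s

3490 L/s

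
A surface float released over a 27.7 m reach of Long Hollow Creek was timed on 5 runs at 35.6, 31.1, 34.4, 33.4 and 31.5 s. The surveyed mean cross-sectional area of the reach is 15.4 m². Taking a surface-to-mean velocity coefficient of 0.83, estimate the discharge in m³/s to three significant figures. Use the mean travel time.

t̄ = (35.6 + 31.1 + 34.4 + 33.4 + 31.5) / 5 = 33.2 s
v_surface = L / t̄ = 27.7 / 33.2 = 0.8343 m/s
v_mean = 0.83 × 0.8343 = 0.6925 m/s
Q = A × v_mean = 15.4 × 0.6925 = 10.66 m³/s

10.7 m³/s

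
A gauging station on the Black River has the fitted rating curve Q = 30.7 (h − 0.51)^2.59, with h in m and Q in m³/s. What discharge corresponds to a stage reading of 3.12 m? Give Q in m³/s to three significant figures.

Q = 30.7 × (3.12 − 0.51)^2.59 = 30.7 × 2.61^2.59 = 368.3 m³/s

368 m³/s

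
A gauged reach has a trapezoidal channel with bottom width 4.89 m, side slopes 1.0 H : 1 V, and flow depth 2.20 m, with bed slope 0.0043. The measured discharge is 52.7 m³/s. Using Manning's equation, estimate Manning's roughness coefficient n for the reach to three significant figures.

A = (b + z·y)·y = (4.89 + 1.0×2.20)×2.20 = 15.60 m²
P = b + 2y√(1+z²) = 4.89 + 2×2.20×√(1+1.0²) = 11.11 m
R = A/P = 15.60/11.11 = 1.404 m
n = (1/Q)·A·R^(2/3)·S^(1/2) = (1/52.7) × 15.60 × 1.254 × 0.06557 = 0.02433

0.0243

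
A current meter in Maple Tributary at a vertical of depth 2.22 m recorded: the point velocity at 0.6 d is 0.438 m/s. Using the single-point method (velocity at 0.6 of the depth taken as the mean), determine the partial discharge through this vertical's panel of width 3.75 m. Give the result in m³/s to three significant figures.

3.65 m³/s

v̄ = v₀.₆ = 0.438 m/s
q = v̄ × d × w = 0.4380 × 2.22 × 3.75 = 3.646 m³/s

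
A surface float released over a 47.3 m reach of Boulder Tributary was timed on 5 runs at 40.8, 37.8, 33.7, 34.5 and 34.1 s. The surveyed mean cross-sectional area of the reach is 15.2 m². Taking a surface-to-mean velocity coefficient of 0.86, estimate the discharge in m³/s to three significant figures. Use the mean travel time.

t̄ = (40.8 + 37.8 + 33.7 + 34.5 + 34.1) / 5 = 36.18 s
v_surface = L / t̄ = 47.3 / 36.18 = 1.307 m/s
v_mean = 0.86 × 1.307 = 1.124 m/s
Q = A × v_mean = 15.2 × 1.124 = 17.09 m³/s

17.1 m³/s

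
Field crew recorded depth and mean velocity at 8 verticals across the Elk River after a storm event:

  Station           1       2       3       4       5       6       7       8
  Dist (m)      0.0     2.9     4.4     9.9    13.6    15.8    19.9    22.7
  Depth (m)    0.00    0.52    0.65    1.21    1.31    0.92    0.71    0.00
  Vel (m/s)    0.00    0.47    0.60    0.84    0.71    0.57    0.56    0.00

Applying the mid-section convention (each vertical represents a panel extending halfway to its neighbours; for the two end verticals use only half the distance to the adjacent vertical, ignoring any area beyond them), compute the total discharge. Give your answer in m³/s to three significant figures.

w_2 = (4.4 − 0.0)/2 = 2.2 m; q_2 = 0.47 × 0.52 × 2.2 = 0.5377 m³/s
w_3 = (9.9 − 2.9)/2 = 3.5 m; q_3 = 0.60 × 0.65 × 3.5 = 1.365 m³/s
w_4 = (13.6 − 4.4)/2 = 4.6 m; q_4 = 0.84 × 1.21 × 4.6 = 4.675 m³/s
w_5 = (15.8 − 9.9)/2 = 2.95 m; q_5 = 0.71 × 1.31 × 2.95 = 2.744 m³/s
w_6 = (19.9 − 13.6)/2 = 3.15 m; q_6 = 0.57 × 0.92 × 3.15 = 1.652 m³/s
w_7 = (22.7 − 15.8)/2 = 3.45 m; q_7 = 0.56 × 0.71 × 3.45 = 1.372 m³/s
Stations 1, 8 contribute zero (depth or velocity is 0).
Q = Σ qᵢ = 12.35 m³/s

12.3 m³/s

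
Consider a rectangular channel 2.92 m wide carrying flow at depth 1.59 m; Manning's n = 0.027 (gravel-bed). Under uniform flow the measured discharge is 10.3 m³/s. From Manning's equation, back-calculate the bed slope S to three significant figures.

A = b·y = 2.92 × 1.59 = 4.643 m²
P = b + 2y = 2.92 + 2×1.59 = 6.100 m
R = A/P = 4.643/6.100 = 0.7611 m
S = (Q·n / (1·A·R^(2/3)))² = (10.3×0.027 / (1×4.643×0.8336))² = 0.005163

0.00516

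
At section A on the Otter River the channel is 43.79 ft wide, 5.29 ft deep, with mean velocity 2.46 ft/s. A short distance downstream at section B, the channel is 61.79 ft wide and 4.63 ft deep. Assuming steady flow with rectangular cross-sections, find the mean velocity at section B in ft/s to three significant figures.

1.99 ft/s

Q = A₁V₁ = (43.79×5.29) × 2.46 = 569.9 ft³/s
A₂ = 61.79 × 4.63 = 286.1 ft²
V₂ = Q/A₂ = 569.9/286.1 = 1.992 ft/s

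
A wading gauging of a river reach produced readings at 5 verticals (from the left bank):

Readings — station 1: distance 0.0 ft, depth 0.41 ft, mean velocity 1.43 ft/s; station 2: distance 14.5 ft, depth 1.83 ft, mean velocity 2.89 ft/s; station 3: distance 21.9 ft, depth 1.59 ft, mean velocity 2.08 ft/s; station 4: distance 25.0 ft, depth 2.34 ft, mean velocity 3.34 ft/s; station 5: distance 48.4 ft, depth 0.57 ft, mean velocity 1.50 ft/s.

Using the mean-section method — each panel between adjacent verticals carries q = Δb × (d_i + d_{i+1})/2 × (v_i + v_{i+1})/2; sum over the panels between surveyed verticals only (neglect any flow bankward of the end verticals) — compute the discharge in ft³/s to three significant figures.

165 ft³/s

Panel 1-2: Δb = 14.5 ft, d̄ = (0.41+1.83)/2 = 1.12, v̄ = (1.43+2.89)/2 = 2.16 → q = 14.5×1.12×2.16 = 35.08 ft³/s
Panel 2-3: Δb = 7.4 ft, d̄ = (1.83+1.59)/2 = 1.71, v̄ = (2.89+2.08)/2 = 2.485 → q = 7.4×1.71×2.485 = 31.45 ft³/s
Panel 3-4: Δb = 3.1 ft, d̄ = (1.59+2.34)/2 = 1.965, v̄ = (2.08+3.34)/2 = 2.71 → q = 3.1×1.965×2.71 = 16.51 ft³/s
Panel 4-5: Δb = 23.4 ft, d̄ = (2.34+0.57)/2 = 1.455, v̄ = (3.34+1.50)/2 = 2.42 → q = 23.4×1.455×2.42 = 82.39 ft³/s
Q = Σ q = 165.4 ft³/s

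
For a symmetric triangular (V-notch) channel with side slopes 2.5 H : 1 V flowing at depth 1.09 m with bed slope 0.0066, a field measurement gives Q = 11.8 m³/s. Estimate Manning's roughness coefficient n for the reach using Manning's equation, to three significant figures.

A = z·y² = 2.5×1.09² = 2.970 m²
P = 2y√(1+z²) = 2×1.09×√(1+2.5²) = 5.870 m
R = A/P = 2.970/5.870 = 0.5060 m
n = (1/Q)·A·R^(2/3)·S^(1/2) = (1/11.8) × 2.970 × 0.6350 × 0.08124 = 0.01299

0.0130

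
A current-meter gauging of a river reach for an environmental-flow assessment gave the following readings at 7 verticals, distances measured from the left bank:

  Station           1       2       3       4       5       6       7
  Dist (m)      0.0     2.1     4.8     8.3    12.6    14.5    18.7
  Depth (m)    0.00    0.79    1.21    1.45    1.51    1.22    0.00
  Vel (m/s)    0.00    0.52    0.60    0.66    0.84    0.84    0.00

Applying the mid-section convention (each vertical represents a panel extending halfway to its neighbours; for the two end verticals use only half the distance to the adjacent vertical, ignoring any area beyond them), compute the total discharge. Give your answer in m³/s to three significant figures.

14.0 m³/s

w_2 = (4.8 − 0.0)/2 = 2.4 m; q_2 = 0.52 × 0.79 × 2.4 = 0.9859 m³/s
w_3 = (8.3 − 2.1)/2 = 3.1 m; q_3 = 0.60 × 1.21 × 3.1 = 2.251 m³/s
w_4 = (12.6 − 4.8)/2 = 3.9 m; q_4 = 0.66 × 1.45 × 3.9 = 3.732 m³/s
w_5 = (14.5 − 8.3)/2 = 3.1 m; q_5 = 0.84 × 1.51 × 3.1 = 3.932 m³/s
w_6 = (18.7 − 12.6)/2 = 3.05 m; q_6 = 0.84 × 1.22 × 3.05 = 3.126 m³/s
Stations 1, 7 contribute zero (depth or velocity is 0).
Q = Σ qᵢ = 14.03 m³/s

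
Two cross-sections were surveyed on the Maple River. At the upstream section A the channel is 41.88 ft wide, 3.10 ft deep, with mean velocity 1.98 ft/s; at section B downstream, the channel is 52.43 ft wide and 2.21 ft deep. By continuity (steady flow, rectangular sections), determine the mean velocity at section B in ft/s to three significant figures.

Q = A₁V₁ = (41.88×3.10) × 1.98 = 257.1 ft³/s
A₂ = 52.43 × 2.21 = 115.9 ft²
V₂ = Q/A₂ = 257.1/115.9 = 2.219 ft/s

2.22 ft/s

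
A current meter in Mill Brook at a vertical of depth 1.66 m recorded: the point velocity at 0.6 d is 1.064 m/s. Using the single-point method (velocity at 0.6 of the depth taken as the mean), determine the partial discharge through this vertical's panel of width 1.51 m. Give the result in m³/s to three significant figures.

v̄ = v₀.₆ = 1.064 m/s
q = v̄ × d × w = 1.064 × 1.66 × 1.51 = 2.667 m³/s

2.67 m³/s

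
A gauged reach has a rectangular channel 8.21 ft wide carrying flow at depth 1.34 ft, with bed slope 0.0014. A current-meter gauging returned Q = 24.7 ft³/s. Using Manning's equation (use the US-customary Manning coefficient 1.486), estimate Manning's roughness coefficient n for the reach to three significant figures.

0.0249

A = b·y = 8.21 × 1.34 = 11.00 ft²
P = b + 2y = 8.21 + 2×1.34 = 10.89 ft
R = A/P = 11.00/10.89 = 1.010 ft
n = (1.486/Q)·A·R^(2/3)·S^(1/2) = (1.486/24.7) × 11.00 × 1.007 × 0.03742 = 0.02493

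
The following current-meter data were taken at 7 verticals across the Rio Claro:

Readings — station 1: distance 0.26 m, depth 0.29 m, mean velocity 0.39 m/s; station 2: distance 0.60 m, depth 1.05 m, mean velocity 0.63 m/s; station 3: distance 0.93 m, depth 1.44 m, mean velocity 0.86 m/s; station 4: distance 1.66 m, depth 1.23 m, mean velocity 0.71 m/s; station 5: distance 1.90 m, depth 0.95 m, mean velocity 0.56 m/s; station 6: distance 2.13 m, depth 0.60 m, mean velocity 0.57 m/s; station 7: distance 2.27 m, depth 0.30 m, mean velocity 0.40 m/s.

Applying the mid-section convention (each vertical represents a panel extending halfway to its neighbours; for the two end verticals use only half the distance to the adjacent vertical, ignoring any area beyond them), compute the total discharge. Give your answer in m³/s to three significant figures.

1.52 m³/s

w_1 = (0.60 − 0.26)/2 = 0.17 m; q_1 = 0.39 × 0.29 × 0.17 = 0.01923 m³/s
w_2 = (0.93 − 0.26)/2 = 0.335 m; q_2 = 0.63 × 1.05 × 0.335 = 0.2216 m³/s
w_3 = (1.66 − 0.60)/2 = 0.53 m; q_3 = 0.86 × 1.44 × 0.53 = 0.6564 m³/s
w_4 = (1.90 − 0.93)/2 = 0.485 m; q_4 = 0.71 × 1.23 × 0.485 = 0.4236 m³/s
w_5 = (2.13 − 1.66)/2 = 0.235 m; q_5 = 0.56 × 0.95 × 0.235 = 0.1250 m³/s
w_6 = (2.27 − 1.90)/2 = 0.185 m; q_6 = 0.57 × 0.60 × 0.185 = 0.06327 m³/s
w_7 = (2.27 − 2.13)/2 = 0.07 m; q_7 = 0.40 × 0.30 × 0.07 = 0.008400 m³/s
Q = Σ qᵢ = 1.517 m³/s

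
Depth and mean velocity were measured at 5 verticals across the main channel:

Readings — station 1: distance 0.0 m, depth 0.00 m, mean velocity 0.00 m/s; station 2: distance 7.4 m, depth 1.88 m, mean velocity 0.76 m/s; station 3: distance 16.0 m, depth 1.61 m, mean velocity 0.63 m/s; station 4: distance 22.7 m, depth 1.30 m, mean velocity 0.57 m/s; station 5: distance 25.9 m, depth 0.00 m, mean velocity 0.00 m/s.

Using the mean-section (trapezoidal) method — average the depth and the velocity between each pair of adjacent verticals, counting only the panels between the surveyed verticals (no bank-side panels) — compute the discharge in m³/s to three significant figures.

19.5 m³/s

Panel 1-2: Δb = 7.4 m, d̄ = (0.00+1.88)/2 = 0.94, v̄ = (0.00+0.76)/2 = 0.38 → q = 7.4×0.94×0.38 = 2.643 m³/s
Panel 2-3: Δb = 8.6 m, d̄ = (1.88+1.61)/2 = 1.745, v̄ = (0.76+0.63)/2 = 0.695 → q = 8.6×1.745×0.695 = 10.43 m³/s
Panel 3-4: Δb = 6.7 m, d̄ = (1.61+1.30)/2 = 1.455, v̄ = (0.63+0.57)/2 = 0.6 → q = 6.7×1.455×0.6 = 5.849 m³/s
Panel 4-5: Δb = 3.2 m, d̄ = (1.30+0.00)/2 = 0.65, v̄ = (0.57+0.00)/2 = 0.285 → q = 3.2×0.65×0.285 = 0.5928 m³/s
Q = Σ q = 19.52 m³/s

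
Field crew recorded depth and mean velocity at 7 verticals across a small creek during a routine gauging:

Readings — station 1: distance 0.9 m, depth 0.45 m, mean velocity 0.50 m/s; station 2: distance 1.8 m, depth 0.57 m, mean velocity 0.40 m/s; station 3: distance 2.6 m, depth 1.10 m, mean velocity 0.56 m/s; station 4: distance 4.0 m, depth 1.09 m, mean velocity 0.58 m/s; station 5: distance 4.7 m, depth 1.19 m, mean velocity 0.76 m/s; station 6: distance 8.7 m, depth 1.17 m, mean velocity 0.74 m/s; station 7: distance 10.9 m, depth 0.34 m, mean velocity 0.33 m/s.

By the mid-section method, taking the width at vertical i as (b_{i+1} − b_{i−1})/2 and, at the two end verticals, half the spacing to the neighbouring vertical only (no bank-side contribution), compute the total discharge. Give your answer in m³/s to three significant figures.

6.57 m³/s

w_1 = (1.8 − 0.9)/2 = 0.45 m; q_1 = 0.50 × 0.45 × 0.45 = 0.1013 m³/s
w_2 = (2.6 − 0.9)/2 = 0.85 m; q_2 = 0.40 × 0.57 × 0.85 = 0.1938 m³/s
w_3 = (4.0 − 1.8)/2 = 1.1 m; q_3 = 0.56 × 1.10 × 1.1 = 0.6776 m³/s
w_4 = (4.7 − 2.6)/2 = 1.05 m; q_4 = 0.58 × 1.09 × 1.05 = 0.6638 m³/s
w_5 = (8.7 − 4.0)/2 = 2.35 m; q_5 = 0.76 × 1.19 × 2.35 = 2.125 m³/s
w_6 = (10.9 − 4.7)/2 = 3.1 m; q_6 = 0.74 × 1.17 × 3.1 = 2.684 m³/s
w_7 = (10.9 − 8.7)/2 = 1.1 m; q_7 = 0.33 × 0.34 × 1.1 = 0.1234 m³/s
Q = Σ qᵢ = 6.569 m³/s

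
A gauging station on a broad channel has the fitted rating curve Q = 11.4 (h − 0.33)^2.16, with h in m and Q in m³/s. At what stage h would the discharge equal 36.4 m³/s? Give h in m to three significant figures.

h − h₀ = (Q/C)^(1/b) = (36.4/11.4)^(1/2.16) = 1.712 m
h = 0.33 + 1.712 = 2.042 m

2.04 m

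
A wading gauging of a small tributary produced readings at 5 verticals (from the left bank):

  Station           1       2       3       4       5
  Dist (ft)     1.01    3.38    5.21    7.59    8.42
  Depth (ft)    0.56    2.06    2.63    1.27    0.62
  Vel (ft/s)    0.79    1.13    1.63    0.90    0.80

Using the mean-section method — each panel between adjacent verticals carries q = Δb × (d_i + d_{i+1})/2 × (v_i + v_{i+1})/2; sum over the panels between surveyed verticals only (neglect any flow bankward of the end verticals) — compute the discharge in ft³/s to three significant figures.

15.4 ft³/s

Panel 1-2: Δb = 2.37 ft, d̄ = (0.56+2.06)/2 = 1.31, v̄ = (0.79+1.13)/2 = 0.96 → q = 2.37×1.31×0.96 = 2.981 ft³/s
Panel 2-3: Δb = 1.83 ft, d̄ = (2.06+2.63)/2 = 2.345, v̄ = (1.13+1.63)/2 = 1.38 → q = 1.83×2.345×1.38 = 5.922 ft³/s
Panel 3-4: Δb = 2.38 ft, d̄ = (2.63+1.27)/2 = 1.95, v̄ = (1.63+0.90)/2 = 1.265 → q = 2.38×1.95×1.265 = 5.871 ft³/s
Panel 4-5: Δb = 0.83 ft, d̄ = (1.27+0.62)/2 = 0.945, v̄ = (0.90+0.80)/2 = 0.85 → q = 0.83×0.945×0.85 = 0.6667 ft³/s
Q = Σ q = 15.44 ft³/s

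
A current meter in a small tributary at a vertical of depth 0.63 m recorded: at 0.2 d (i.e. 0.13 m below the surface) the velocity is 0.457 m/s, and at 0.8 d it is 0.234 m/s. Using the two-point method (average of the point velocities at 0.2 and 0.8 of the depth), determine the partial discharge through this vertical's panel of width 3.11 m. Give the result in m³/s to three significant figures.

0.677 m³/s

v̄ = (0.457 + 0.234) / 2 = 0.3455 m/s
q = v̄ × d × w = 0.3455 × 0.63 × 3.11 = 0.6769 m³/s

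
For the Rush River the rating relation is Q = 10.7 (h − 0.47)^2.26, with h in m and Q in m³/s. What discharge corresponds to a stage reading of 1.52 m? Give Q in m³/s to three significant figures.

11.9 m³/s

Q = 10.7 × (1.52 − 0.47)^2.26 = 10.7 × 1.05^2.26 = 11.95 m³/s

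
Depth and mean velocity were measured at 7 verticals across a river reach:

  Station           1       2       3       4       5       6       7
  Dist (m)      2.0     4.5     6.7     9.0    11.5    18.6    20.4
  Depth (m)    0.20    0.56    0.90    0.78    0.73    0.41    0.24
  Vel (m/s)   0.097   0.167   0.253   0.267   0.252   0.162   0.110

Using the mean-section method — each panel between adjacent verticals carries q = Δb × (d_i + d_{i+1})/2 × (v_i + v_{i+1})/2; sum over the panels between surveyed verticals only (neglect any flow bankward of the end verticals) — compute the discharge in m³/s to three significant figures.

Panel 1-2: Δb = 2.5 m, d̄ = (0.20+0.56)/2 = 0.38, v̄ = (0.097+0.167)/2 = 0.132 → q = 2.5×0.38×0.132 = 0.1254 m³/s
Panel 2-3: Δb = 2.2 m, d̄ = (0.56+0.90)/2 = 0.73, v̄ = (0.167+0.253)/2 = 0.21 → q = 2.2×0.73×0.21 = 0.3373 m³/s
Panel 3-4: Δb = 2.3 m, d̄ = (0.90+0.78)/2 = 0.84, v̄ = (0.253+0.267)/2 = 0.26 → q = 2.3×0.84×0.26 = 0.5023 m³/s
Panel 4-5: Δb = 2.5 m, d̄ = (0.78+0.73)/2 = 0.755, v̄ = (0.267+0.252)/2 = 0.2595 → q = 2.5×0.755×0.2595 = 0.4898 m³/s
Panel 5-6: Δb = 7.1 m, d̄ = (0.73+0.41)/2 = 0.57, v̄ = (0.252+0.162)/2 = 0.207 → q = 7.1×0.57×0.207 = 0.8377 m³/s
Panel 6-7: Δb = 1.8 m, d̄ = (0.41+0.24)/2 = 0.325, v̄ = (0.162+0.110)/2 = 0.136 → q = 1.8×0.325×0.136 = 0.07956 m³/s
Q = Σ q = 2.372 m³/s

2.37 m³/s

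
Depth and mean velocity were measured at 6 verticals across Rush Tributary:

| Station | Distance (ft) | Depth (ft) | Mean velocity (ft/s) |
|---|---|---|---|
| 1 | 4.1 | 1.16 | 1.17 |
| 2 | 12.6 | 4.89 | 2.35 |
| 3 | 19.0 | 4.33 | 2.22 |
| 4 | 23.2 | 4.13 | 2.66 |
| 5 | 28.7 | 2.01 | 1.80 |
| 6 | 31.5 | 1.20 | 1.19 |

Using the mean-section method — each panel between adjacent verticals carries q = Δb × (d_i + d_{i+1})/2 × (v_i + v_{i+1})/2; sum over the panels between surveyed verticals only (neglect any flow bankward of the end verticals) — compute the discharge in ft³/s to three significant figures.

200 ft³/s

Panel 1-2: Δb = 8.5 ft, d̄ = (1.16+4.89)/2 = 3.025, v̄ = (1.17+2.35)/2 = 1.76 → q = 8.5×3.025×1.76 = 45.25 ft³/s
Panel 2-3: Δb = 6.4 ft, d̄ = (4.89+4.33)/2 = 4.61, v̄ = (2.35+2.22)/2 = 2.285 → q = 6.4×4.61×2.285 = 67.42 ft³/s
Panel 3-4: Δb = 4.2 ft, d̄ = (4.33+4.13)/2 = 4.23, v̄ = (2.22+2.66)/2 = 2.44 → q = 4.2×4.23×2.44 = 43.35 ft³/s
Panel 4-5: Δb = 5.5 ft, d̄ = (4.13+2.01)/2 = 3.07, v̄ = (2.66+1.80)/2 = 2.23 → q = 5.5×3.07×2.23 = 37.65 ft³/s
Panel 5-6: Δb = 2.8 ft, d̄ = (2.01+1.20)/2 = 1.605, v̄ = (1.80+1.19)/2 = 1.495 → q = 2.8×1.605×1.495 = 6.719 ft³/s
Q = Σ q = 200.4 ft³/s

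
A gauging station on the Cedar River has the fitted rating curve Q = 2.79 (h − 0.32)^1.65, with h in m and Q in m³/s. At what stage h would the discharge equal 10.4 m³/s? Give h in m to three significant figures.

h − h₀ = (Q/C)^(1/b) = (10.4/2.79)^(1/1.65) = 2.220 m
h = 0.32 + 2.220 = 2.540 m

2.54 m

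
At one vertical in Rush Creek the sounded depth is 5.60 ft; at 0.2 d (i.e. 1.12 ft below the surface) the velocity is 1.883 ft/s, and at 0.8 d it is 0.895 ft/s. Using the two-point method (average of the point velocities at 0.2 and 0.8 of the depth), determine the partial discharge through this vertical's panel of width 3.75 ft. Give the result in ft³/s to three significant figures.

29.2 ft³/s

v̄ = (1.883 + 0.895) / 2 = 1.389 ft/s
q = v̄ × d × w = 1.389 × 5.60 × 3.75 = 29.17 ft³/s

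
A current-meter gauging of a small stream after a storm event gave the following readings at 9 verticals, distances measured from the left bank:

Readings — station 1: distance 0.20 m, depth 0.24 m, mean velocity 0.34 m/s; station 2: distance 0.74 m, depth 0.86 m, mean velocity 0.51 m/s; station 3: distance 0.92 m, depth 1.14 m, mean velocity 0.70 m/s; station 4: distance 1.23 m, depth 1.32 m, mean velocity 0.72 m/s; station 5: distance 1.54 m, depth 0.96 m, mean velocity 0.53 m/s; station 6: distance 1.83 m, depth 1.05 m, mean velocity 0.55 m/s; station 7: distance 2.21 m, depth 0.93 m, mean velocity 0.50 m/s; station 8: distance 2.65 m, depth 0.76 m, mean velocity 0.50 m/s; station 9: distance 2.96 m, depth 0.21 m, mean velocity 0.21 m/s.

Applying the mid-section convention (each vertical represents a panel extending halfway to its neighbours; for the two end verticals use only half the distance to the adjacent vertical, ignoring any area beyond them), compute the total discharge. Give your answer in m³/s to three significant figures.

1.36 m³/s

w_1 = (0.74 − 0.20)/2 = 0.27 m; q_1 = 0.34 × 0.24 × 0.27 = 0.02203 m³/s
w_2 = (0.92 − 0.20)/2 = 0.36 m; q_2 = 0.51 × 0.86 × 0.36 = 0.1579 m³/s
w_3 = (1.23 − 0.74)/2 = 0.245 m; q_3 = 0.70 × 1.14 × 0.245 = 0.1955 m³/s
w_4 = (1.54 − 0.92)/2 = 0.31 m; q_4 = 0.72 × 1.32 × 0.31 = 0.2946 m³/s
w_5 = (1.83 − 1.23)/2 = 0.3 m; q_5 = 0.53 × 0.96 × 0.3 = 0.1526 m³/s
w_6 = (2.21 − 1.54)/2 = 0.335 m; q_6 = 0.55 × 1.05 × 0.335 = 0.1935 m³/s
w_7 = (2.65 − 1.83)/2 = 0.41 m; q_7 = 0.50 × 0.93 × 0.41 = 0.1907 m³/s
w_8 = (2.96 − 2.21)/2 = 0.375 m; q_8 = 0.50 × 0.76 × 0.375 = 0.1425 m³/s
w_9 = (2.96 − 2.65)/2 = 0.155 m; q_9 = 0.21 × 0.21 × 0.155 = 0.006836 m³/s
Q = Σ qᵢ = 1.356 m³/s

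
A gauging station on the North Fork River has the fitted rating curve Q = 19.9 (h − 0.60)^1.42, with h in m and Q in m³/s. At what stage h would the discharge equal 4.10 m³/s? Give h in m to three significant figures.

h − h₀ = (Q/C)^(1/b) = (4.10/19.9)^(1/1.42) = 0.3287 m
h = 0.60 + 0.3287 = 0.9287 m

0.929 m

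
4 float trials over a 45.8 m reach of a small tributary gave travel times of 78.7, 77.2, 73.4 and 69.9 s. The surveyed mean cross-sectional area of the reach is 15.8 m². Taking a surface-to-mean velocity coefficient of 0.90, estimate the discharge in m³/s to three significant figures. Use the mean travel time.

8.71 m³/s

t̄ = (78.7 + 77.2 + 73.4 + 69.9) / 4 = 74.8 s
v_surface = L / t̄ = 45.8 / 74.8 = 0.6123 m/s
v_mean = 0.90 × 0.6123 = 0.5511 m/s
Q = A × v_mean = 15.8 × 0.5511 = 8.707 m³/s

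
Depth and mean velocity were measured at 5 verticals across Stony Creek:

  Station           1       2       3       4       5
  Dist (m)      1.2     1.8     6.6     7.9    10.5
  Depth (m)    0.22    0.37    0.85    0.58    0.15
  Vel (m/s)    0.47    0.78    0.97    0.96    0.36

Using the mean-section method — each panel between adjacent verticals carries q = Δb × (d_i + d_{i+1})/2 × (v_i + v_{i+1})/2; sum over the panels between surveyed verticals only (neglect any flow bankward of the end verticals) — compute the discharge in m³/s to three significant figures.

Panel 1-2: Δb = 0.6 m, d̄ = (0.22+0.37)/2 = 0.295, v̄ = (0.47+0.78)/2 = 0.625 → q = 0.6×0.295×0.625 = 0.1106 m³/s
Panel 2-3: Δb = 4.8 m, d̄ = (0.37+0.85)/2 = 0.61, v̄ = (0.78+0.97)/2 = 0.875 → q = 4.8×0.61×0.875 = 2.562 m³/s
Panel 3-4: Δb = 1.3 m, d̄ = (0.85+0.58)/2 = 0.715, v̄ = (0.97+0.96)/2 = 0.965 → q = 1.3×0.715×0.965 = 0.8970 m³/s
Panel 4-5: Δb = 2.6 m, d̄ = (0.58+0.15)/2 = 0.365, v̄ = (0.96+0.36)/2 = 0.66 → q = 2.6×0.365×0.66 = 0.6263 m³/s
Q = Σ q = 4.196 m³/s

4.20 m³/s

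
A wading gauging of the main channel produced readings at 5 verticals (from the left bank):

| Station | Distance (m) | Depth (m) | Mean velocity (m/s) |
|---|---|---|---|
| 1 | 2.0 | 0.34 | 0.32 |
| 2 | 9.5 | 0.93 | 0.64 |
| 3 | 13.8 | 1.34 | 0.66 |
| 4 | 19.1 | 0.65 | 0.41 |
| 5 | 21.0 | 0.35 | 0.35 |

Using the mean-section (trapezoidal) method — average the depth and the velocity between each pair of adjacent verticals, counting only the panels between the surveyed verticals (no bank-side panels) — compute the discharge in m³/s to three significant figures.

Panel 1-2: Δb = 7.5 m, d̄ = (0.34+0.93)/2 = 0.635, v̄ = (0.32+0.64)/2 = 0.48 → q = 7.5×0.635×0.48 = 2.286 m³/s
Panel 2-3: Δb = 4.3 m, d̄ = (0.93+1.34)/2 = 1.135, v̄ = (0.64+0.66)/2 = 0.65 → q = 4.3×1.135×0.65 = 3.172 m³/s
Panel 3-4: Δb = 5.3 m, d̄ = (1.34+0.65)/2 = 0.995, v̄ = (0.66+0.41)/2 = 0.535 → q = 5.3×0.995×0.535 = 2.821 m³/s
Panel 4-5: Δb = 1.9 m, d̄ = (0.65+0.35)/2 = 0.5, v̄ = (0.41+0.35)/2 = 0.38 → q = 1.9×0.5×0.38 = 0.3610 m³/s
Q = Σ q = 8.641 m³/s

8.64 m³/s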